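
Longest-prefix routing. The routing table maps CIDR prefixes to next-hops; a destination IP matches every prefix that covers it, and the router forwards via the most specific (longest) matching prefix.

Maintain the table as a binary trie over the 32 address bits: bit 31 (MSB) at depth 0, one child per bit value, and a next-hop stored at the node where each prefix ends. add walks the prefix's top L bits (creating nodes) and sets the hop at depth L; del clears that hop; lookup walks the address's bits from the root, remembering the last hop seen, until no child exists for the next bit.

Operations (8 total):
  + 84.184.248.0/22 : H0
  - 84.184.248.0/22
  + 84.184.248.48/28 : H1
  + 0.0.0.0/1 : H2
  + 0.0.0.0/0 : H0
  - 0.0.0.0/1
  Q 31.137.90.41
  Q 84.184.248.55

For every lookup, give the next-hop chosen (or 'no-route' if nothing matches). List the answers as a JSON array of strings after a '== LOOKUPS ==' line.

Trace:
  add 84.184.248.0/22 -> H0 at depth 22
  del 84.184.248.0/22 (clear depth 22)
  add 84.184.248.48/28 -> H1 at depth 28
  add 0.0.0.0/1 -> H2 at depth 1
  add 0.0.0.0/0 -> H0 at depth 0
  del 0.0.0.0/1 (clear depth 1)
  lookup 31.137.90.41: bits 0 walk d0:H0→d1:- -> H0
  lookup 84.184.248.55: bits 0101010010111000111110000011 walk d0:H0→d1:-→d2:-→d3:-→d4:-→d5:-→d6:-→d7:-→d8:-→d9:-→d10:-→d11:-→d12:-→d13:-→d14:-→d15:-→d16:-→d17:-→d18:-→d19:-→d20:-→d21:-→d22:-→d23:-→d24:-→d25:-→d26:-→d27:-→d28:H1 -> H1

== LOOKUPS ==
["H0","H1"]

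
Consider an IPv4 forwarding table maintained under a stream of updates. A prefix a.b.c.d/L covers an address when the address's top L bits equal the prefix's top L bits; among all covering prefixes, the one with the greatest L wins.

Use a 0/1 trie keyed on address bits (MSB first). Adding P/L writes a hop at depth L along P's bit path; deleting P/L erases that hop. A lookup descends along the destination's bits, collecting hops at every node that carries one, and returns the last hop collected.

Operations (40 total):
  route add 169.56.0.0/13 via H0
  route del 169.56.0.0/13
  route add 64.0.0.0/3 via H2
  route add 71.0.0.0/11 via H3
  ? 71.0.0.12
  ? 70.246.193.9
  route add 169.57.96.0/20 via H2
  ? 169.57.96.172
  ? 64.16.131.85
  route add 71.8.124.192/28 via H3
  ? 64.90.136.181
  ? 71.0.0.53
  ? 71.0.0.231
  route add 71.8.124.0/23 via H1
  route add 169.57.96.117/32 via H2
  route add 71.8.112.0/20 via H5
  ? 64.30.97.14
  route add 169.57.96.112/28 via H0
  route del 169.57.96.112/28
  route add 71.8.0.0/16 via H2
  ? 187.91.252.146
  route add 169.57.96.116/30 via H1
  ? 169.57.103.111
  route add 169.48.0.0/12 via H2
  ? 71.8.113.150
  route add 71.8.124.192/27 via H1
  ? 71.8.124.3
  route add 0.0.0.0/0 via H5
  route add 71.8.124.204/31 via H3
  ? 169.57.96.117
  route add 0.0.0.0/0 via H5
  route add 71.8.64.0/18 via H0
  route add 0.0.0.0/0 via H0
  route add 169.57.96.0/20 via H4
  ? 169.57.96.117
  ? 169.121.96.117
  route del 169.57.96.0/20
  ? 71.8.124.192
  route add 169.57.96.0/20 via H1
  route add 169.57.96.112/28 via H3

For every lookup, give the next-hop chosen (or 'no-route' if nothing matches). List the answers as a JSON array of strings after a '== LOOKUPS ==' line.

Apply in order:
  + 169.56.0.0/13 (H0) depth=13
  - 169.56.0.0/13 clear@13
  + 64.0.0.0/3 (H2) depth=3
  + 71.0.0.0/11 (H3) depth=11
  Q 71.0.0.12: descend 01000111000 ; hops seen [H2,H3] ; pick H3
  Q 70.246.193.9: descend 0100011 ; hops seen [H2] ; pick H2
  + 169.57.96.0/20 (H2) depth=20
  Q 169.57.96.172: descend 10101001001110010110 ; hops seen [H2] ; pick H2
  Q 64.16.131.85: descend 01000 ; hops seen [H2] ; pick H2
  + 71.8.124.192/28 (H3) depth=28
  Q 64.90.136.181: descend 01000 ; hops seen [H2] ; pick H2
  Q 71.0.0.53: descend 010001110000 ; hops seen [H2,H3] ; pick H3
  Q 71.0.0.231: descend 010001110000 ; hops seen [H2,H3] ; pick H3
  + 71.8.124.0/23 (H1) depth=23
  + 169.57.96.117/32 (H2) depth=32
  + 71.8.112.0/20 (H5) depth=20
  Q 64.30.97.14: descend 01000 ; hops seen [H2] ; pick H2
  + 169.57.96.112/28 (H0) depth=28
  - 169.57.96.112/28 clear@28
  + 71.8.0.0/16 (H2) depth=16
  Q 187.91.252.146: descend 101 ; hops seen [∅] ; pick no-route
  + 169.57.96.116/30 (H1) depth=30
  Q 169.57.103.111: descend 101010010011100101100 ; hops seen [H2] ; pick H2
  + 169.48.0.0/12 (H2) depth=12
  Q 71.8.113.150: descend 01000111000010000111 ; hops seen [H2,H3,H2,H5] ; pick H5
  + 71.8.124.192/27 (H1) depth=27
  Q 71.8.124.3: descend 010001110000100001111100 ; hops seen [H2,H3,H2,H5,H1] ; pick H1
  + 0.0.0.0/0 (H5) depth=0
  + 71.8.124.204/31 (H3) depth=31
  Q 169.57.96.117: descend 10101001001110010110000001110101 ; hops seen [H5,H2,H2,H1,H2] ; pick H2
  + 0.0.0.0/0 (H5) depth=0
  + 71.8.64.0/18 (H0) depth=18
  + 0.0.0.0/0 (H0) depth=0
  + 169.57.96.0/20 (H4) depth=20
  Q 169.57.96.117: descend 10101001001110010110000001110101 ; hops seen [H0,H2,H4,H1,H2] ; pick H2
  Q 169.121.96.117: descend 101010010 ; hops seen [H0] ; pick H0
  - 169.57.96.0/20 clear@20
  Q 71.8.124.192: descend 0100011100001000011111001100 ; hops seen [H0,H2,H3,H2,H0,H5,H1,H1,H3] ; pick H3
  + 169.57.96.0/20 (H1) depth=20
  + 169.57.96.112/28 (H3) depth=28

== LOOKUPS ==
["H3","H2","H2","H2","H2","H3","H3","H2","no-route","H2","H5","H1","H2","H2","H0","H3"]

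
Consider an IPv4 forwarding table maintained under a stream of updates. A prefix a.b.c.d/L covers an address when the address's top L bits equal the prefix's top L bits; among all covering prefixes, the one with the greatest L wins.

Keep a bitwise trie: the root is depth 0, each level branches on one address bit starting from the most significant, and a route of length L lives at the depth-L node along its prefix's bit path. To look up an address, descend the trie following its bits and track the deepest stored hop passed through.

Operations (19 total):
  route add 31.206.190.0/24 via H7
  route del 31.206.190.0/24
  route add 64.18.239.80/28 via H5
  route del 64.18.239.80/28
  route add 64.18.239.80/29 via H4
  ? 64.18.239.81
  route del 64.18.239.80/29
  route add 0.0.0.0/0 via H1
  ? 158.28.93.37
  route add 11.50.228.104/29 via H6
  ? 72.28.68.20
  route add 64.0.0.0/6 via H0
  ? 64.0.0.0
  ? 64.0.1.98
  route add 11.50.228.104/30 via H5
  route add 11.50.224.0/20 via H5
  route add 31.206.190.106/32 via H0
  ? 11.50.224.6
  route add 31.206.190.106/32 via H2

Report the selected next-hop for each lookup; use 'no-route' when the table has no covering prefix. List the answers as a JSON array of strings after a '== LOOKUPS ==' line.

Apply in order:
  add 31.206.190.0/24 -> H7 at depth 24
  del 31.206.190.0/24 (clear depth 24)
  add 64.18.239.80/28 -> H5 at depth 28
  del 64.18.239.80/28 (clear depth 28)
  add 64.18.239.80/29 -> H4 at depth 29
  lookup 64.18.239.81: bits 01000000000100101110111101010 walk d0:-→d1:-→d2:-→d3:-→d4:-→d5:-→d6:-→d7:-→d8:-→d9:-→d10:-→d11:-→d12:-→d13:-→d14:-→d15:-→d16:-→d17:-→d18:-→d19:-→d20:-→d21:-→d22:-→d23:-→d24:-→d25:-→d26:-→d27:-→d28:-→d29:H4 -> H4
  del 64.18.239.80/29 (clear depth 29)
  add 0.0.0.0/0 -> H1 at depth 0
  lookup 158.28.93.37: bits ε walk d0:H1 -> H1
  add 11.50.228.104/29 -> H6 at depth 29
  lookup 72.28.68.20: bits 0100 walk d0:H1→d1:-→d2:-→d3:-→d4:- -> H1
  add 64.0.0.0/6 -> H0 at depth 6
  lookup 64.0.0.0: bits 01000000000 walk d0:H1→d1:-→d2:-→d3:-→d4:-→d5:-→d6:H0→d7:-→d8:-→d9:-→d10:-→d11:- -> H0
  lookup 64.0.1.98: bits 01000000000 walk d0:H1→d1:-→d2:-→d3:-→d4:-→d5:-→d6:H0→d7:-→d8:-→d9:-→d10:-→d11:- -> H0
  add 11.50.228.104/30 -> H5 at depth 30
  add 11.50.224.0/20 -> H5 at depth 20
  add 31.206.190.106/32 -> H0 at depth 32
  lookup 11.50.224.6: bits 000010110011001011100 walk d0:H1→d1:-→d2:-→d3:-→d4:-→d5:-→d6:-→d7:-→d8:-→d9:-→d10:-→d11:-→d12:-→d13:-→d14:-→d15:-→d16:-→d17:-→d18:-→d19:-→d20:H5→d21:- -> H5
  add 31.206.190.106/32 -> H2 at depth 32

== LOOKUPS ==
["H4","H1","H1","H0","H0","H5"]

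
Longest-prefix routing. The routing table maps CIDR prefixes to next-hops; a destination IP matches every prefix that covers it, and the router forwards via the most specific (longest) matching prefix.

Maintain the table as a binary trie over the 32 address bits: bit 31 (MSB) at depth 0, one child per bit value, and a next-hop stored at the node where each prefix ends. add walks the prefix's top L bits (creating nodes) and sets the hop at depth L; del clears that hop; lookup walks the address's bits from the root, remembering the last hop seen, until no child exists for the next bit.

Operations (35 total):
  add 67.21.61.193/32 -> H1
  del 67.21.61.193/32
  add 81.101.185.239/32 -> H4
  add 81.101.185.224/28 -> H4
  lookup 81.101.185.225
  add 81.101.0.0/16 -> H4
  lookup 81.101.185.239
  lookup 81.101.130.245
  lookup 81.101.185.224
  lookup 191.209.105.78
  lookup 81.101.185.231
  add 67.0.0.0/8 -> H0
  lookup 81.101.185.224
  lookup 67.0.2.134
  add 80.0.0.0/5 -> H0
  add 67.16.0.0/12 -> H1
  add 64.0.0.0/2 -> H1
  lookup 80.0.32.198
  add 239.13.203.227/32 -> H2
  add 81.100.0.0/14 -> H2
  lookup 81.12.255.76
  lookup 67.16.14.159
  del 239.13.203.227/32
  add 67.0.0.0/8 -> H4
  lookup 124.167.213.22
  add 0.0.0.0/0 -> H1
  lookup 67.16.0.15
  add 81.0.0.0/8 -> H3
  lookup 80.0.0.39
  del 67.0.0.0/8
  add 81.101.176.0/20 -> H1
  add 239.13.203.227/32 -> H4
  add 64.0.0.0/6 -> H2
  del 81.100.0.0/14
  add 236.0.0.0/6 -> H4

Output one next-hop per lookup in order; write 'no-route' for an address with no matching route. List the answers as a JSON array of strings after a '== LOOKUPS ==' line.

Trace:
  + 67.21.61.193/32 (H1) depth=32
  del 67.21.61.193/32 (clear depth 32)
  + 81.101.185.239/32 (H4) depth=32
  + 81.101.185.224/28 (H4) depth=28
  lookup 81.101.185.225: bits 0101000101100101101110011110 walk d0:-→d1:-→d2:-→d3:-→d4:-→d5:-→d6:-→d7:-→d8:-→d9:-→d10:-→d11:-→d12:-→d13:-→d14:-→d15:-→d16:-→d17:-→d18:-→d19:-→d20:-→d21:-→d22:-→d23:-→d24:-→d25:-→d26:-→d27:-→d28:H4 -> H4
  + 81.101.0.0/16 (H4) depth=16
  lookup 81.101.185.239: bits 01010001011001011011100111101111 walk d0:-→d1:-→d2:-→d3:-→d4:-→d5:-→d6:-→d7:-→d8:-→d9:-→d10:-→d11:-→d12:-→d13:-→d14:-→d15:-→d16:H4→d17:-→d18:-→d19:-→d20:-→d21:-→d22:-→d23:-→d24:-→d25:-→d26:-→d27:-→d28:H4→d29:-→d30:-→d31:-→d32:H4 -> H4
  lookup 81.101.130.245: bits 010100010110010110 walk d0:-→d1:-→d2:-→d3:-→d4:-→d5:-→d6:-→d7:-→d8:-→d9:-→d10:-→d11:-→d12:-→d13:-→d14:-→d15:-→d16:H4→d17:-→d18:- -> H4
  lookup 81.101.185.224: bits 0101000101100101101110011110 walk d0:-→d1:-→d2:-→d3:-→d4:-→d5:-→d6:-→d7:-→d8:-→d9:-→d10:-→d11:-→d12:-→d13:-→d14:-→d15:-→d16:H4→d17:-→d18:-→d19:-→d20:-→d21:-→d22:-→d23:-→d24:-→d25:-→d26:-→d27:-→d28:H4 -> H4
  lookup 191.209.105.78: bits ε walk d0:- -> no-route
  lookup 81.101.185.231: bits 0101000101100101101110011110 walk d0:-→d1:-→d2:-→d3:-→d4:-→d5:-→d6:-→d7:-→d8:-→d9:-→d10:-→d11:-→d12:-→d13:-→d14:-→d15:-→d16:H4→d17:-→d18:-→d19:-→d20:-→d21:-→d22:-→d23:-→d24:-→d25:-→d26:-→d27:-→d28:H4 -> H4
  + 67.0.0.0/8 (H0) depth=8
  lookup 81.101.185.224: bits 0101000101100101101110011110 walk d0:-→d1:-→d2:-→d3:-→d4:-→d5:-→d6:-→d7:-→d8:-→d9:-→d10:-→d11:-→d12:-→d13:-→d14:-→d15:-→d16:H4→d17:-→d18:-→d19:-→d20:-→d21:-→d22:-→d23:-→d24:-→d25:-→d26:-→d27:-→d28:H4 -> H4
  lookup 67.0.2.134: bits 01000011000 walk d0:-→d1:-→d2:-→d3:-→d4:-→d5:-→d6:-→d7:-→d8:H0→d9:-→d10:-→d11:- -> H0
  + 80.0.0.0/5 (H0) depth=5
  + 67.16.0.0/12 (H1) depth=12
  + 64.0.0.0/2 (H1) depth=2
  lookup 80.0.32.198: bits 0101000 walk d0:-→d1:-→d2:H1→d3:-→d4:-→d5:H0→d6:-→d7:- -> H0
  + 239.13.203.227/32 (H2) depth=32
  + 81.100.0.0/14 (H2) depth=14
  lookup 81.12.255.76: bits 010100010 walk d0:-→d1:-→d2:H1→d3:-→d4:-→d5:H0→d6:-→d7:-→d8:-→d9:- -> H0
  lookup 67.16.14.159: bits 0100001100010 walk d0:-→d1:-→d2:H1→d3:-→d4:-→d5:-→d6:-→d7:-→d8:H0→d9:-→d10:-→d11:-→d12:H1→d13:- -> H1
  del 239.13.203.227/32 (clear depth 32)
  + 67.0.0.0/8 (H4) depth=8
  lookup 124.167.213.22: bits 01 walk d0:-→d1:-→d2:H1 -> H1
  + 0.0.0.0/0 (H1) depth=0
  lookup 67.16.0.15: bits 0100001100010 walk d0:H1→d1:-→d2:H1→d3:-→d4:-→d5:-→d6:-→d7:-→d8:H4→d9:-→d10:-→d11:-→d12:H1→d13:- -> H1
  + 81.0.0.0/8 (H3) depth=8
  lookup 80.0.0.39: bits 0101000 walk d0:H1→d1:-→d2:H1→d3:-→d4:-→d5:H0→d6:-→d7:- -> H0
  del 67.0.0.0/8 (clear depth 8)
  + 81.101.176.0/20 (H1) depth=20
  + 239.13.203.227/32 (H4) depth=32
  + 64.0.0.0/6 (H2) depth=6
  del 81.100.0.0/14 (clear depth 14)
  + 236.0.0.0/6 (H4) depth=6

== LOOKUPS ==
["H4","H4","H4","H4","no-route","H4","H4","H0","H0","H0","H1","H1","H1","H0"]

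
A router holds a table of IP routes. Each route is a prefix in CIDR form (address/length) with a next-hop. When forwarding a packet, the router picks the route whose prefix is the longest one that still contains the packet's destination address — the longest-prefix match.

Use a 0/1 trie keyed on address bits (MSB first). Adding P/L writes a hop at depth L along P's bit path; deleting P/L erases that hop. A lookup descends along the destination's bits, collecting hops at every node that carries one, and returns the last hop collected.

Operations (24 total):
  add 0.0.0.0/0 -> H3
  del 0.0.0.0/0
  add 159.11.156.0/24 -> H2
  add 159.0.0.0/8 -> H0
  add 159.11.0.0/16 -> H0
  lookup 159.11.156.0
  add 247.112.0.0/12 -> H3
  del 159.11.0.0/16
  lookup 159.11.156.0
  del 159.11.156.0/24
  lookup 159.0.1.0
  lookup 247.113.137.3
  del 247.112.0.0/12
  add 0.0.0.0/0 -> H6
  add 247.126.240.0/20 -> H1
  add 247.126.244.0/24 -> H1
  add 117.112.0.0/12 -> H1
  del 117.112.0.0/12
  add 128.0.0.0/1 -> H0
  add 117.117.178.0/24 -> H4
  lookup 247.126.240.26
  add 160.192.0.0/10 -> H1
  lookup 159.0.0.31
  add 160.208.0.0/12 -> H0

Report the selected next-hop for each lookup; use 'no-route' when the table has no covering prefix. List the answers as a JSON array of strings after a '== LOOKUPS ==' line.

Process each operation:
  add 0.0.0.0/0 -> H3 at depth 0
  - 0.0.0.0/0 clear@0
  add 159.11.156.0/24 -> H2 at depth 24
  add 159.0.0.0/8 -> H0 at depth 8
  add 159.11.0.0/16 -> H0 at depth 16
  ? 159.11.156.0  path d0:-→d1:-→d2:-→d3:-→d4:-→d5:-→d6:-→d7:-→d8:H0→d9:-→d10:-→d11:-→d12:-→d13:-→d14:-→d15:-→d16:H0→d17:-→d18:-→d19:-→d20:-→d21:-→d22:-→d23:-→d24:H2  best=H2
  add 247.112.0.0/12 -> H3 at depth 12
  - 159.11.0.0/16 clear@16
  ? 159.11.156.0  path d0:-→d1:-→d2:-→d3:-→d4:-→d5:-→d6:-→d7:-→d8:H0→d9:-→d10:-→d11:-→d12:-→d13:-→d14:-→d15:-→d16:-→d17:-→d18:-→d19:-→d20:-→d21:-→d22:-→d23:-→d24:H2  best=H2
  - 159.11.156.0/24 clear@24
  ? 159.0.1.0  path d0:-→d1:-→d2:-→d3:-→d4:-→d5:-→d6:-→d7:-→d8:H0→d9:-→d10:-→d11:-→d12:-  best=H0
  ? 247.113.137.3  path d0:-→d1:-→d2:-→d3:-→d4:-→d5:-→d6:-→d7:-→d8:-→d9:-→d10:-→d11:-→d12:H3  best=H3
  - 247.112.0.0/12 clear@12
  add 0.0.0.0/0 -> H6 at depth 0
  add 247.126.240.0/20 -> H1 at depth 20
  add 247.126.244.0/24 -> H1 at depth 24
  add 117.112.0.0/12 -> H1 at depth 12
  - 117.112.0.0/12 clear@12
  add 128.0.0.0/1 -> H0 at depth 1
  add 117.117.178.0/24 -> H4 at depth 24
  ? 247.126.240.26  path d0:H6→d1:H0→d2:-→d3:-→d4:-→d5:-→d6:-→d7:-→d8:-→d9:-→d10:-→d11:-→d12:-→d13:-→d14:-→d15:-→d16:-→d17:-→d18:-→d19:-→d20:H1→d21:-  best=H1
  add 160.192.0.0/10 -> H1 at depth 10
  ? 159.0.0.31  path d0:H6→d1:H0→d2:-→d3:-→d4:-→d5:-→d6:-→d7:-→d8:H0→d9:-→d10:-→d11:-→d12:-  best=H0
  add 160.208.0.0/12 -> H0 at depth 12

== LOOKUPS ==
["H2","H2","H0","H3","H1","H0"]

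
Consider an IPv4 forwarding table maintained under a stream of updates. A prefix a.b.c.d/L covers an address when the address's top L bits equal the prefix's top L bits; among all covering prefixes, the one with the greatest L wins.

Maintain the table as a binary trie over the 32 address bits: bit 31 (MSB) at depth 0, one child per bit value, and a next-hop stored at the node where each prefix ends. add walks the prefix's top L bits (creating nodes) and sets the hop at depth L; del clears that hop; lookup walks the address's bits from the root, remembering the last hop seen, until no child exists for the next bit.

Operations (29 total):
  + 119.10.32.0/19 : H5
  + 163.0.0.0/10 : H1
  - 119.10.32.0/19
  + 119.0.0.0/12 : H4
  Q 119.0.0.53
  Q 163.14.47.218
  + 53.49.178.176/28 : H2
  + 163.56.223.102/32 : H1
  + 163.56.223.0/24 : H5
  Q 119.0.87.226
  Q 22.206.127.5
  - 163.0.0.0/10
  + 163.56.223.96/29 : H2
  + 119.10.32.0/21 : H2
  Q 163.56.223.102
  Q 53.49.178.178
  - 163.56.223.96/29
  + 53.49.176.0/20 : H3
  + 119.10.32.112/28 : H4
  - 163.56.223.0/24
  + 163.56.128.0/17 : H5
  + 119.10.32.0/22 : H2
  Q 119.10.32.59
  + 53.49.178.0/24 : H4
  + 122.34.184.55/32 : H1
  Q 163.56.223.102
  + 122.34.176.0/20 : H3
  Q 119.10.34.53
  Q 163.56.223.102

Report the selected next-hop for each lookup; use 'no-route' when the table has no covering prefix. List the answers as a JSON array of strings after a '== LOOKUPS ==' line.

Trace:
  + 119.10.32.0/19 (H5) depth=19
  + 163.0.0.0/10 (H1) depth=10
  del 119.10.32.0/19 (clear depth 19)
  + 119.0.0.0/12 (H4) depth=12
  Q 119.0.0.53: descend 011101110000 ; hops seen [H4] ; pick H4
  Q 163.14.47.218: descend 1010001100 ; hops seen [H1] ; pick H1
  + 53.49.178.176/28 (H2) depth=28
  + 163.56.223.102/32 (H1) depth=32
  + 163.56.223.0/24 (H5) depth=24
  Q 119.0.87.226: descend 011101110000 ; hops seen [H4] ; pick H4
  Q 22.206.127.5: descend 00 ; hops seen [∅] ; pick no-route
  del 163.0.0.0/10 (clear depth 10)
  + 163.56.223.96/29 (H2) depth=29
  + 119.10.32.0/21 (H2) depth=21
  Q 163.56.223.102: descend 10100011001110001101111101100110 ; hops seen [H5,H2,H1] ; pick H1
  Q 53.49.178.178: descend 0011010100110001101100101011 ; hops seen [H2] ; pick H2
  del 163.56.223.96/29 (clear depth 29)
  + 53.49.176.0/20 (H3) depth=20
  + 119.10.32.112/28 (H4) depth=28
  del 163.56.223.0/24 (clear depth 24)
  + 163.56.128.0/17 (H5) depth=17
  + 119.10.32.0/22 (H2) depth=22
  Q 119.10.32.59: descend 0111011100001010001000000 ; hops seen [H4,H2,H2] ; pick H2
  + 53.49.178.0/24 (H4) depth=24
  + 122.34.184.55/32 (H1) depth=32
  Q 163.56.223.102: descend 10100011001110001101111101100110 ; hops seen [H5,H1] ; pick H1
  + 122.34.176.0/20 (H3) depth=20
  Q 119.10.34.53: descend 0111011100001010001000 ; hops seen [H4,H2,H2] ; pick H2
  Q 163.56.223.102: descend 10100011001110001101111101100110 ; hops seen [H5,H1] ; pick H1

== LOOKUPS ==
["H4","H1","H4","no-route","H1","H2","H2","H1","H2","H1"]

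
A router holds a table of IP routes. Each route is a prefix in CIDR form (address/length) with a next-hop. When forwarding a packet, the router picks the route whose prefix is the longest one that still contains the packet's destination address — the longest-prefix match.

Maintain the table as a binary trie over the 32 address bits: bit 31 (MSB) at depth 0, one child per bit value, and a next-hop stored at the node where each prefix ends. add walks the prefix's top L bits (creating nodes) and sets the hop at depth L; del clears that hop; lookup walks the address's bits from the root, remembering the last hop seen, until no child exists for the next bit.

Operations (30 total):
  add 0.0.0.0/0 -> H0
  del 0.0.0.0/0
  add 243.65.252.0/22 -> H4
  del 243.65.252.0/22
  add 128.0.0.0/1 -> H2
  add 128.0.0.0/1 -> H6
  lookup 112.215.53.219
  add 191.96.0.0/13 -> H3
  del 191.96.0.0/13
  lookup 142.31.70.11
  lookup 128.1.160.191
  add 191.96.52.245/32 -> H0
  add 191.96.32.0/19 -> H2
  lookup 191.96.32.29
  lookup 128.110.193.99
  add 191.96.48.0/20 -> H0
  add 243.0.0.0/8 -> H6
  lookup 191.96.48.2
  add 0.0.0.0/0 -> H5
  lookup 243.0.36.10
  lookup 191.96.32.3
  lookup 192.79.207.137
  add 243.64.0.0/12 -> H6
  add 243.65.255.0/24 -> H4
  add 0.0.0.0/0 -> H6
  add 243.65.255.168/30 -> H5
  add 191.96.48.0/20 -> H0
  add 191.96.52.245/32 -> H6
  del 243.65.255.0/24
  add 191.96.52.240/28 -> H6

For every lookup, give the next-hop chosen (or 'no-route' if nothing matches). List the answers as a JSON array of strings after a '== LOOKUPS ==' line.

Apply in order:
  add 0.0.0.0/0 -> H0 at depth 0
  - 0.0.0.0/0 clear@0
  add 243.65.252.0/22 -> H4 at depth 22
  - 243.65.252.0/22 clear@22
  add 128.0.0.0/1 -> H2 at depth 1
  add 128.0.0.0/1 -> H6 at depth 1
  Q 112.215.53.219: descend ε ; hops seen [∅] ; pick no-route
  add 191.96.0.0/13 -> H3 at depth 13
  - 191.96.0.0/13 clear@13
  Q 142.31.70.11: descend 10 ; hops seen [H6] ; pick H6
  Q 128.1.160.191: descend 10 ; hops seen [H6] ; pick H6
  add 191.96.52.245/32 -> H0 at depth 32
  add 191.96.32.0/19 -> H2 at depth 19
  Q 191.96.32.29: descend 1011111101100000001 ; hops seen [H6,H2] ; pick H2
  Q 128.110.193.99: descend 10 ; hops seen [H6] ; pick H6
  add 191.96.48.0/20 -> H0 at depth 20
  add 243.0.0.0/8 -> H6 at depth 8
  Q 191.96.48.2: descend 101111110110000000110 ; hops seen [H6,H2,H0] ; pick H0
  add 0.0.0.0/0 -> H5 at depth 0
  Q 243.0.36.10: descend 111100110 ; hops seen [H5,H6,H6] ; pick H6
  Q 191.96.32.3: descend 1011111101100000001 ; hops seen [H5,H6,H2] ; pick H2
  Q 192.79.207.137: descend 11 ; hops seen [H5,H6] ; pick H6
  add 243.64.0.0/12 -> H6 at depth 12
  add 243.65.255.0/24 -> H4 at depth 24
  add 0.0.0.0/0 -> H6 at depth 0
  add 243.65.255.168/30 -> H5 at depth 30
  add 191.96.48.0/20 -> H0 at depth 20
  add 191.96.52.245/32 -> H6 at depth 32
  - 243.65.255.0/24 clear@24
  add 191.96.52.240/28 -> H6 at depth 28

== LOOKUPS ==
["no-route","H6","H6","H2","H6","H0","H6","H2","H6"]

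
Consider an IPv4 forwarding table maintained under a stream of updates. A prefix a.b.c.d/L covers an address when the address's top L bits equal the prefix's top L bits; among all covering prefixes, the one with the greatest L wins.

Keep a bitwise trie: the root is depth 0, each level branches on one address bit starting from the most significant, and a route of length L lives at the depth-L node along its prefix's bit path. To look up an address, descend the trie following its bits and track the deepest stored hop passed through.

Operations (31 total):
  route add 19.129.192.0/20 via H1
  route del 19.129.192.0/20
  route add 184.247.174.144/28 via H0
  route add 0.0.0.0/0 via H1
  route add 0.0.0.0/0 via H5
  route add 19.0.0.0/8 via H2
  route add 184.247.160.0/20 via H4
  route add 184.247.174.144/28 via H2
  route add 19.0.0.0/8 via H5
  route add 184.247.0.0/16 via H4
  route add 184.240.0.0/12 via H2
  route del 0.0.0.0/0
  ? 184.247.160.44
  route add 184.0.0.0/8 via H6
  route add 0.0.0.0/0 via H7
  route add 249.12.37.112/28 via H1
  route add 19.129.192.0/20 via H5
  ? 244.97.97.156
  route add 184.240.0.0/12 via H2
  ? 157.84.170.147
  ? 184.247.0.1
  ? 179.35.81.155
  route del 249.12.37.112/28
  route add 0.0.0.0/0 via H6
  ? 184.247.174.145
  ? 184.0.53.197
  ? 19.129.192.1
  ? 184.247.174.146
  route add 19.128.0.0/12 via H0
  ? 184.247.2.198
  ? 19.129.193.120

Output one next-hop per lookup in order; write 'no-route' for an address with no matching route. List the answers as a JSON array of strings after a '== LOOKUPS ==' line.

Apply in order:
  add 19.129.192.0/20 -> H1 at depth 20
  del 19.129.192.0/20 (clear depth 20)
  add 184.247.174.144/28 -> H0 at depth 28
  add 0.0.0.0/0 -> H1 at depth 0
  add 0.0.0.0/0 -> H5 at depth 0
  add 19.0.0.0/8 -> H2 at depth 8
  add 184.247.160.0/20 -> H4 at depth 20
  add 184.247.174.144/28 -> H2 at depth 28
  add 19.0.0.0/8 -> H5 at depth 8
  add 184.247.0.0/16 -> H4 at depth 16
  add 184.240.0.0/12 -> H2 at depth 12
  del 0.0.0.0/0 (clear depth 0)
  ? 184.247.160.44  path d0:-→d1:-→d2:-→d3:-→d4:-→d5:-→d6:-→d7:-→d8:-→d9:-→d10:-→d11:-→d12:H2→d13:-→d14:-→d15:-→d16:H4→d17:-→d18:-→d19:-→d20:H4  best=H4
  add 184.0.0.0/8 -> H6 at depth 8
  add 0.0.0.0/0 -> H7 at depth 0
  add 249.12.37.112/28 -> H1 at depth 28
  add 19.129.192.0/20 -> H5 at depth 20
  ? 244.97.97.156  path d0:H7→d1:-→d2:-→d3:-→d4:-  best=H7
  add 184.240.0.0/12 -> H2 at depth 12
  ? 157.84.170.147  path d0:H7→d1:-→d2:-  best=H7
  ? 184.247.0.1  path d0:H7→d1:-→d2:-→d3:-→d4:-→d5:-→d6:-→d7:-→d8:H6→d9:-→d10:-→d11:-→d12:H2→d13:-→d14:-→d15:-→d16:H4  best=H4
  ? 179.35.81.155  path d0:H7→d1:-→d2:-→d3:-→d4:-  best=H7
  del 249.12.37.112/28 (clear depth 28)
  add 0.0.0.0/0 -> H6 at depth 0
  ? 184.247.174.145  path d0:H6→d1:-→d2:-→d3:-→d4:-→d5:-→d6:-→d7:-→d8:H6→d9:-→d10:-→d11:-→d12:H2→d13:-→d14:-→d15:-→d16:H4→d17:-→d18:-→d19:-→d20:H4→d21:-→d22:-→d23:-→d24:-→d25:-→d26:-→d27:-→d28:H2  best=H2
  ? 184.0.53.197  path d0:H6→d1:-→d2:-→d3:-→d4:-→d5:-→d6:-→d7:-→d8:H6  best=H6
  ? 19.129.192.1  path d0:H6→d1:-→d2:-→d3:-→d4:-→d5:-→d6:-→d7:-→d8:H5→d9:-→d10:-→d11:-→d12:-→d13:-→d14:-→d15:-→d16:-→d17:-→d18:-→d19:-→d20:H5  best=H5
  ? 184.247.174.146  path d0:H6→d1:-→d2:-→d3:-→d4:-→d5:-→d6:-→d7:-→d8:H6→d9:-→d10:-→d11:-→d12:H2→d13:-→d14:-→d15:-→d16:H4→d17:-→d18:-→d19:-→d20:H4→d21:-→d22:-→d23:-→d24:-→d25:-→d26:-→d27:-→d28:H2  best=H2
  add 19.128.0.0/12 -> H0 at depth 12
  ? 184.247.2.198  path d0:H6→d1:-→d2:-→d3:-→d4:-→d5:-→d6:-→d7:-→d8:H6→d9:-→d10:-→d11:-→d12:H2→d13:-→d14:-→d15:-→d16:H4  best=H4
  ? 19.129.193.120  path d0:H6→d1:-→d2:-→d3:-→d4:-→d5:-→d6:-→d7:-→d8:H5→d9:-→d10:-→d11:-→d12:H0→d13:-→d14:-→d15:-→d16:-→d17:-→d18:-→d19:-→d20:H5  best=H5

== LOOKUPS ==
["H4","H7","H7","H4","H7","H2","H6","H5","H2","H4","H5"]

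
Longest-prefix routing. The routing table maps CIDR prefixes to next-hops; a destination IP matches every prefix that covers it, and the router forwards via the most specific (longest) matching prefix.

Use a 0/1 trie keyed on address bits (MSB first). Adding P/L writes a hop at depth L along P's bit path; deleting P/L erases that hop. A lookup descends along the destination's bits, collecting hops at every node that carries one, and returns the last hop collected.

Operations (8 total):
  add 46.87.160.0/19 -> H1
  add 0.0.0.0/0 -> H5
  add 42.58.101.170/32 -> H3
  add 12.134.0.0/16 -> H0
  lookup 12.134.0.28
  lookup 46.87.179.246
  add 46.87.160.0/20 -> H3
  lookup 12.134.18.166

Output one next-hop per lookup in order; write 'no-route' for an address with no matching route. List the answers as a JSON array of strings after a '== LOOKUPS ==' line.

Apply in order:
  add 46.87.160.0/19 -> H1 at depth 19
  add 0.0.0.0/0 -> H5 at depth 0
  add 42.58.101.170/32 -> H3 at depth 32
  add 12.134.0.0/16 -> H0 at depth 16
  lookup 12.134.0.28: bits 0000110010000110 walk d0:H5→d1:-→d2:-→d3:-→d4:-→d5:-→d6:-→d7:-→d8:-→d9:-→d10:-→d11:-→d12:-→d13:-→d14:-→d15:-→d16:H0 -> H0
  lookup 46.87.179.246: bits 0010111001010111101 walk d0:H5→d1:-→d2:-→d3:-→d4:-→d5:-→d6:-→d7:-→d8:-→d9:-→d10:-→d11:-→d12:-→d13:-→d14:-→d15:-→d16:-→d17:-→d18:-→d19:H1 -> H1
  add 46.87.160.0/20 -> H3 at depth 20
  lookup 12.134.18.166: bits 0000110010000110 walk d0:H5→d1:-→d2:-→d3:-→d4:-→d5:-→d6:-→d7:-→d8:-→d9:-→d10:-→d11:-→d12:-→d13:-→d14:-→d15:-→d16:H0 -> H0

== LOOKUPS ==
["H0","H1","H0"]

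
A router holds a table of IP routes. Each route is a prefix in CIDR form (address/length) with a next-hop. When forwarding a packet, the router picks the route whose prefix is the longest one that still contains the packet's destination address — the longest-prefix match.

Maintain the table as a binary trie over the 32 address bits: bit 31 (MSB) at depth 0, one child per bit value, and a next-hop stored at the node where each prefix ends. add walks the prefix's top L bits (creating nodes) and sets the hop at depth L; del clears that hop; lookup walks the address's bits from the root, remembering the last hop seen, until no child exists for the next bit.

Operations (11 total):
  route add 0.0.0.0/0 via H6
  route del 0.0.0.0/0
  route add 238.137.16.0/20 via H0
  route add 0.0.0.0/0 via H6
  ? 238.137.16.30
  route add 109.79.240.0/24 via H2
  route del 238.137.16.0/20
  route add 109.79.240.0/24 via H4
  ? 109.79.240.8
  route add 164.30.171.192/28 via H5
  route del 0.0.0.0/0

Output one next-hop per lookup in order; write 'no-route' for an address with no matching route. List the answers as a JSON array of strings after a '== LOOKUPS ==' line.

Apply in order:
  add 0.0.0.0/0 -> H6 at depth 0
  - 0.0.0.0/0 clear@0
  add 238.137.16.0/20 -> H0 at depth 20
  add 0.0.0.0/0 -> H6 at depth 0
  ? 238.137.16.30  path d0:H6→d1:-→d2:-→d3:-→d4:-→d5:-→d6:-→d7:-→d8:-→d9:-→d10:-→d11:-→d12:-→d13:-→d14:-→d15:-→d16:-→d17:-→d18:-→d19:-→d20:H0  best=H0
  add 109.79.240.0/24 -> H2 at depth 24
  - 238.137.16.0/20 clear@20
  add 109.79.240.0/24 -> H4 at depth 24
  ? 109.79.240.8  path d0:H6→d1:-→d2:-→d3:-→d4:-→d5:-→d6:-→d7:-→d8:-→d9:-→d10:-→d11:-→d12:-→d13:-→d14:-→d15:-→d16:-→d17:-→d18:-→d19:-→d20:-→d21:-→d22:-→d23:-→d24:H4  best=H4
  add 164.30.171.192/28 -> H5 at depth 28
  - 0.0.0.0/0 clear@0

== LOOKUPS ==
["H0","H4"]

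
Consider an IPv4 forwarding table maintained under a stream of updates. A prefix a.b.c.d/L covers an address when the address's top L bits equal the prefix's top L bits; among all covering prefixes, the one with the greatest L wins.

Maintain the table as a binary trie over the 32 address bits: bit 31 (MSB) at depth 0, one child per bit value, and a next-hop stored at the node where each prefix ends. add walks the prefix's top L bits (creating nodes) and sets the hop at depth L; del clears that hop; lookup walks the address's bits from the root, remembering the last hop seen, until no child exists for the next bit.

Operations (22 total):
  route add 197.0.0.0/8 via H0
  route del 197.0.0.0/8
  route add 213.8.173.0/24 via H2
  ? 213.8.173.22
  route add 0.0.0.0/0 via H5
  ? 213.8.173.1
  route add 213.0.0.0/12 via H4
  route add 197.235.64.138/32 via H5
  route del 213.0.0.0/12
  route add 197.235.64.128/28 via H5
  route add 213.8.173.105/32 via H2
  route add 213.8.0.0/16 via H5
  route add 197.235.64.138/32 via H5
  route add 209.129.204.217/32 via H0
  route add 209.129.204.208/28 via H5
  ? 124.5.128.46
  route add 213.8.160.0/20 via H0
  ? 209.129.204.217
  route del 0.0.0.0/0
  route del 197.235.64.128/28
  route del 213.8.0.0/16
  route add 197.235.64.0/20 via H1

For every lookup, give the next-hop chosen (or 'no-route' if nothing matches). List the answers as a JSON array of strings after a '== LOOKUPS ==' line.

Apply in order:
  + 197.0.0.0/8 (H0) depth=8
  - 197.0.0.0/8 clear@8
  + 213.8.173.0/24 (H2) depth=24
  lookup 213.8.173.22: bits 110101010000100010101101 walk d0:-→d1:-→d2:-→d3:-→d4:-→d5:-→d6:-→d7:-→d8:-→d9:-→d10:-→d11:-→d12:-→d13:-→d14:-→d15:-→d16:-→d17:-→d18:-→d19:-→d20:-→d21:-→d22:-→d23:-→d24:H2 -> H2
  + 0.0.0.0/0 (H5) depth=0
  lookup 213.8.173.1: bits 110101010000100010101101 walk d0:H5→d1:-→d2:-→d3:-→d4:-→d5:-→d6:-→d7:-→d8:-→d9:-→d10:-→d11:-→d12:-→d13:-→d14:-→d15:-→d16:-→d17:-→d18:-→d19:-→d20:-→d21:-→d22:-→d23:-→d24:H2 -> H2
  + 213.0.0.0/12 (H4) depth=12
  + 197.235.64.138/32 (H5) depth=32
  - 213.0.0.0/12 clear@12
  + 197.235.64.128/28 (H5) depth=28
  + 213.8.173.105/32 (H2) depth=32
  + 213.8.0.0/16 (H5) depth=16
  + 197.235.64.138/32 (H5) depth=32
  + 209.129.204.217/32 (H0) depth=32
  + 209.129.204.208/28 (H5) depth=28
  lookup 124.5.128.46: bits ε walk d0:H5 -> H5
  + 213.8.160.0/20 (H0) depth=20
  lookup 209.129.204.217: bits 11010001100000011100110011011001 walk d0:H5→d1:-→d2:-→d3:-→d4:-→d5:-→d6:-→d7:-→d8:-→d9:-→d10:-→d11:-→d12:-→d13:-→d14:-→d15:-→d16:-→d17:-→d18:-→d19:-→d20:-→d21:-→d22:-→d23:-→d24:-→d25:-→d26:-→d27:-→d28:H5→d29:-→d30:-→d31:-→d32:H0 -> H0
  - 0.0.0.0/0 clear@0
  - 197.235.64.128/28 clear@28
  - 213.8.0.0/16 clear@16
  + 197.235.64.0/20 (H1) depth=20

== LOOKUPS ==
["H2","H2","H5","H0"]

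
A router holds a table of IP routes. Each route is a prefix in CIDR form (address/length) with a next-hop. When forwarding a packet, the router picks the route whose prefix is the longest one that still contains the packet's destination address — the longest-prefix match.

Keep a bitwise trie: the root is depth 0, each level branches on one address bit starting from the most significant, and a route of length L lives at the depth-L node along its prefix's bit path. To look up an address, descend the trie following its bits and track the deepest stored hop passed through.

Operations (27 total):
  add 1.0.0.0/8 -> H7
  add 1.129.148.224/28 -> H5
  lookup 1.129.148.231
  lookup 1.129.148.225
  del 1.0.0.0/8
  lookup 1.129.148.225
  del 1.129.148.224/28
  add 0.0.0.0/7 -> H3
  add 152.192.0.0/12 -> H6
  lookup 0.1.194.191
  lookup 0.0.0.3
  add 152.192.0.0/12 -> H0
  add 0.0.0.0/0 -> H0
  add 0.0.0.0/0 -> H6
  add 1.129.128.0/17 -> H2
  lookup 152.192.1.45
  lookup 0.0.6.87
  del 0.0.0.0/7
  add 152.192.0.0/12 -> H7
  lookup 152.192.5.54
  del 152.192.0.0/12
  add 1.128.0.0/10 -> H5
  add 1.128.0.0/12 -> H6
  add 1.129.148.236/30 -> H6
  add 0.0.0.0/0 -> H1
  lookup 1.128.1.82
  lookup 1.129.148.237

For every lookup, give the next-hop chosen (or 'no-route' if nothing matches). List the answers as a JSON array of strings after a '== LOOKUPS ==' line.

Apply in order:
  add 1.0.0.0/8 -> H7 at depth 8
  add 1.129.148.224/28 -> H5 at depth 28
  lookup 1.129.148.231: bits 0000000110000001100101001110 walk d0:-→d1:-→d2:-→d3:-→d4:-→d5:-→d6:-→d7:-→d8:H7→d9:-→d10:-→d11:-→d12:-→d13:-→d14:-→d15:-→d16:-→d17:-→d18:-→d19:-→d20:-→d21:-→d22:-→d23:-→d24:-→d25:-→d26:-→d27:-→d28:H5 -> H5
  lookup 1.129.148.225: bits 0000000110000001100101001110 walk d0:-→d1:-→d2:-→d3:-→d4:-→d5:-→d6:-→d7:-→d8:H7→d9:-→d10:-→d11:-→d12:-→d13:-→d14:-→d15:-→d16:-→d17:-→d18:-→d19:-→d20:-→d21:-→d22:-→d23:-→d24:-→d25:-→d26:-→d27:-→d28:H5 -> H5
  - 1.0.0.0/8 clear@8
  lookup 1.129.148.225: bits 0000000110000001100101001110 walk d0:-→d1:-→d2:-→d3:-→d4:-→d5:-→d6:-→d7:-→d8:-→d9:-→d10:-→d11:-→d12:-→d13:-→d14:-→d15:-→d16:-→d17:-→d18:-→d19:-→d20:-→d21:-→d22:-→d23:-→d24:-→d25:-→d26:-→d27:-→d28:H5 -> H5
  - 1.129.148.224/28 clear@28
  add 0.0.0.0/7 -> H3 at depth 7
  add 152.192.0.0/12 -> H6 at depth 12
  lookup 0.1.194.191: bits 0000000 walk d0:-→d1:-→d2:-→d3:-→d4:-→d5:-→d6:-→d7:H3 -> H3
  lookup 0.0.0.3: bits 0000000 walk d0:-→d1:-→d2:-→d3:-→d4:-→d5:-→d6:-→d7:H3 -> H3
  add 152.192.0.0/12 -> H0 at depth 12
  add 0.0.0.0/0 -> H0 at depth 0
  add 0.0.0.0/0 -> H6 at depth 0
  add 1.129.128.0/17 -> H2 at depth 17
  lookup 152.192.1.45: bits 100110001100 walk d0:H6→d1:-→d2:-→d3:-→d4:-→d5:-→d6:-→d7:-→d8:-→d9:-→d10:-→d11:-→d12:H0 -> H0
  lookup 0.0.6.87: bits 0000000 walk d0:H6→d1:-→d2:-→d3:-→d4:-→d5:-→d6:-→d7:H3 -> H3
  - 0.0.0.0/7 clear@7
  add 152.192.0.0/12 -> H7 at depth 12
  lookup 152.192.5.54: bits 100110001100 walk d0:H6→d1:-→d2:-→d3:-→d4:-→d5:-→d6:-→d7:-→d8:-→d9:-→d10:-→d11:-→d12:H7 -> H7
  - 152.192.0.0/12 clear@12
  add 1.128.0.0/10 -> H5 at depth 10
  add 1.128.0.0/12 -> H6 at depth 12
  add 1.129.148.236/30 -> H6 at depth 30
  add 0.0.0.0/0 -> H1 at depth 0
  lookup 1.128.1.82: bits 000000011000000 walk d0:H1→d1:-→d2:-→d3:-→d4:-→d5:-→d6:-→d7:-→d8:-→d9:-→d10:H5→d11:-→d12:H6→d13:-→d14:-→d15:- -> H6
  lookup 1.129.148.237: bits 000000011000000110010100111011 walk d0:H1→d1:-→d2:-→d3:-→d4:-→d5:-→d6:-→d7:-→d8:-→d9:-→d10:H5→d11:-→d12:H6→d13:-→d14:-→d15:-→d16:-→d17:H2→d18:-→d19:-→d20:-→d21:-→d22:-→d23:-→d24:-→d25:-→d26:-→d27:-→d28:-→d29:-→d30:H6 -> H6

== LOOKUPS ==
["H5","H5","H5","H3","H3","H0","H3","H7","H6","H6"]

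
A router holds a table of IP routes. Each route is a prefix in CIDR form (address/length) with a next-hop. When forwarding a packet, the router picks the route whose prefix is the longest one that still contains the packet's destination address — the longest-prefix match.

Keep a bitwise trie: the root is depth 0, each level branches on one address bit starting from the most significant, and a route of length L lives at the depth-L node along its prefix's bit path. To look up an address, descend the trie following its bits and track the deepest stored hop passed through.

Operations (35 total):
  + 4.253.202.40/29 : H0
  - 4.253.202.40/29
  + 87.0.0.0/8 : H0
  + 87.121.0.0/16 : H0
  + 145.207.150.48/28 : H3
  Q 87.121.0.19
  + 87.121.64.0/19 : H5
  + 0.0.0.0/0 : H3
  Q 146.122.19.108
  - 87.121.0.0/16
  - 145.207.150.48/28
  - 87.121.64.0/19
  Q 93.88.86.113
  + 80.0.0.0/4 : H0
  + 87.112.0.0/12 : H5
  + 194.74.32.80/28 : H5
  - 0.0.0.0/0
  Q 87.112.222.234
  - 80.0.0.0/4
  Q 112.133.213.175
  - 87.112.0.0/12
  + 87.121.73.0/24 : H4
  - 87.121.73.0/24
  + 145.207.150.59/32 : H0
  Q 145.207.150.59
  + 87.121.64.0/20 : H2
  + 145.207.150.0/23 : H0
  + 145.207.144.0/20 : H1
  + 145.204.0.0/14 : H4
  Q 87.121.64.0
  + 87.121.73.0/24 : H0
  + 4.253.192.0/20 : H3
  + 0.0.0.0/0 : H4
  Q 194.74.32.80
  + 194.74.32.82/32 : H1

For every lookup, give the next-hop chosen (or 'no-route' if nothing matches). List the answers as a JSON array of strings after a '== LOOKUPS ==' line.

Trace:
  + 4.253.202.40/29 (H0) depth=29
  del 4.253.202.40/29 (clear depth 29)
  + 87.0.0.0/8 (H0) depth=8
  + 87.121.0.0/16 (H0) depth=16
  + 145.207.150.48/28 (H3) depth=28
  Q 87.121.0.19: descend 0101011101111001 ; hops seen [H0,H0] ; pick H0
  + 87.121.64.0/19 (H5) depth=19
  + 0.0.0.0/0 (H3) depth=0
  Q 146.122.19.108: descend 100100 ; hops seen [H3] ; pick H3
  del 87.121.0.0/16 (clear depth 16)
  del 145.207.150.48/28 (clear depth 28)
  del 87.121.64.0/19 (clear depth 19)
  Q 93.88.86.113: descend 0101 ; hops seen [H3] ; pick H3
  + 80.0.0.0/4 (H0) depth=4
  + 87.112.0.0/12 (H5) depth=12
  + 194.74.32.80/28 (H5) depth=28
  del 0.0.0.0/0 (clear depth 0)
  Q 87.112.222.234: descend 010101110111 ; hops seen [H0,H0,H5] ; pick H5
  del 80.0.0.0/4 (clear depth 4)
  Q 112.133.213.175: descend 01 ; hops seen [∅] ; pick no-route
  del 87.112.0.0/12 (clear depth 12)
  + 87.121.73.0/24 (H4) depth=24
  del 87.121.73.0/24 (clear depth 24)
  + 145.207.150.59/32 (H0) depth=32
  Q 145.207.150.59: descend 10010001110011111001011000111011 ; hops seen [H0] ; pick H0
  + 87.121.64.0/20 (H2) depth=20
  + 145.207.150.0/23 (H0) depth=23
  + 145.207.144.0/20 (H1) depth=20
  + 145.204.0.0/14 (H4) depth=14
  Q 87.121.64.0: descend 01010111011110010100 ; hops seen [H0,H2] ; pick H2
  + 87.121.73.0/24 (H0) depth=24
  + 4.253.192.0/20 (H3) depth=20
  + 0.0.0.0/0 (H4) depth=0
  Q 194.74.32.80: descend 1100001001001010001000000101 ; hops seen [H4,H5] ; pick H5
  + 194.74.32.82/32 (H1) depth=32

== LOOKUPS ==
["H0","H3","H3","H5","no-route","H0","H2","H5"]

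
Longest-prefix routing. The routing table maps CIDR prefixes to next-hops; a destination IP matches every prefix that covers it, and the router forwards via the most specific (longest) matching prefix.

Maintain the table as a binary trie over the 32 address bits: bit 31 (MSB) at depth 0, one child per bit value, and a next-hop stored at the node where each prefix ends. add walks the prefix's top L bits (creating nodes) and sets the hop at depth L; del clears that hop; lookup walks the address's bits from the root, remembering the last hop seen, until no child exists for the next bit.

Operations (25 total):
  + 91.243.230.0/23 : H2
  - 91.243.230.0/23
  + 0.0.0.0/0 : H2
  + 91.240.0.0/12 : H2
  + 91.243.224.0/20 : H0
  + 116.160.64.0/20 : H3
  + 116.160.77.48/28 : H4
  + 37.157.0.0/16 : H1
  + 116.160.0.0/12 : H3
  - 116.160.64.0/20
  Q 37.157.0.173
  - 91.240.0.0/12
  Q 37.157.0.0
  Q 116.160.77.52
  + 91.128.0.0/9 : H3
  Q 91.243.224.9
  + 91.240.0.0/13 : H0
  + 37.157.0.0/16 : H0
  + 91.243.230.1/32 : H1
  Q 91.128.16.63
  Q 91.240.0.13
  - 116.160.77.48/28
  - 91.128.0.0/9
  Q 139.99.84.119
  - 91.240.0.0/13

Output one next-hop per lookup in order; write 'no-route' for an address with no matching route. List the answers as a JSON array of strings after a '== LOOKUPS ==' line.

Apply in order:
  add 91.243.230.0/23 -> H2 at depth 23
  - 91.243.230.0/23 clear@23
  add 0.0.0.0/0 -> H2 at depth 0
  add 91.240.0.0/12 -> H2 at depth 12
  add 91.243.224.0/20 -> H0 at depth 20
  add 116.160.64.0/20 -> H3 at depth 20
  add 116.160.77.48/28 -> H4 at depth 28
  add 37.157.0.0/16 -> H1 at depth 16
  add 116.160.0.0/12 -> H3 at depth 12
  - 116.160.64.0/20 clear@20
  lookup 37.157.0.173: bits 0010010110011101 walk d0:H2→d1:-→d2:-→d3:-→d4:-→d5:-→d6:-→d7:-→d8:-→d9:-→d10:-→d11:-→d12:-→d13:-→d14:-→d15:-→d16:H1 -> H1
  - 91.240.0.0/12 clear@12
  lookup 37.157.0.0: bits 0010010110011101 walk d0:H2→d1:-→d2:-→d3:-→d4:-→d5:-→d6:-→d7:-→d8:-→d9:-→d10:-→d11:-→d12:-→d13:-→d14:-→d15:-→d16:H1 -> H1
  lookup 116.160.77.52: bits 0111010010100000010011010011 walk d0:H2→d1:-→d2:-→d3:-→d4:-→d5:-→d6:-→d7:-→d8:-→d9:-→d10:-→d11:-→d12:H3→d13:-→d14:-→d15:-→d16:-→d17:-→d18:-→d19:-→d20:-→d21:-→d22:-→d23:-→d24:-→d25:-→d26:-→d27:-→d28:H4 -> H4
  add 91.128.0.0/9 -> H3 at depth 9
  lookup 91.243.224.9: bits 010110111111001111100 walk d0:H2→d1:-→d2:-→d3:-→d4:-→d5:-→d6:-→d7:-→d8:-→d9:H3→d10:-→d11:-→d12:-→d13:-→d14:-→d15:-→d16:-→d17:-→d18:-→d19:-→d20:H0→d21:- -> H0
  add 91.240.0.0/13 -> H0 at depth 13
  add 37.157.0.0/16 -> H0 at depth 16
  add 91.243.230.1/32 -> H1 at depth 32
  lookup 91.128.16.63: bits 010110111 walk d0:H2→d1:-→d2:-→d3:-→d4:-→d5:-→d6:-→d7:-→d8:-→d9:H3 -> H3
  lookup 91.240.0.13: bits 01011011111100 walk d0:H2→d1:-→d2:-→d3:-→d4:-→d5:-→d6:-→d7:-→d8:-→d9:H3→d10:-→d11:-→d12:-→d13:H0→d14:- -> H0
  - 116.160.77.48/28 clear@28
  - 91.128.0.0/9 clear@9
  lookup 139.99.84.119: bits ε walk d0:H2 -> H2
  - 91.240.0.0/13 clear@13

== LOOKUPS ==
["H1","H1","H4","H0","H3","H0","H2"]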